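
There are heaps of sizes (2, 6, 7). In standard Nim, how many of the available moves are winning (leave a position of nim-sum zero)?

3

Nim-sum: 2 XOR 6 XOR 7 = 3.
The overall nim-sum is X = 3. A heap of size p has a winning move iff p XOR X < p (reduce it to p XOR X).
  2: 2 XOR 3 = 1 < 2 — winning move (to 1).
  6: 6 XOR 3 = 5 < 6 — winning move (to 5).
  7: 7 XOR 3 = 4 < 7 — winning move (to 4).
That gives 3 winning moves.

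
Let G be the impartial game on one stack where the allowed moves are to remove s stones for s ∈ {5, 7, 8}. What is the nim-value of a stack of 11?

2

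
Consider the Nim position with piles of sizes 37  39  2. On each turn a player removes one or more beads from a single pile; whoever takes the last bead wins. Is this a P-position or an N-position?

P-position

In binary:
  100101  (37)
  100111  (39)
  000010  (2)
  ------
  000000  (0)
The nim-sum is 0, so this is a P-position: the player to move is in a losing position under optimal play.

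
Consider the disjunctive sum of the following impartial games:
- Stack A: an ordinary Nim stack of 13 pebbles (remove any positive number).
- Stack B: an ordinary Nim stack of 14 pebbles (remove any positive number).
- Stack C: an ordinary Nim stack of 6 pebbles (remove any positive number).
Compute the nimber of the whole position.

5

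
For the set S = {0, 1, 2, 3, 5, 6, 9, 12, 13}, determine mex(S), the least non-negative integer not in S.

4

The values 0, 1, 2, 3 are all present; 4 is the first non-negative integer missing from the set.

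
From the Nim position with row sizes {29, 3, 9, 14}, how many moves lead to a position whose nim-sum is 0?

1

Compute the nim-sum pairwise:
29 ^ 3 = 30
30 ^ 9 = 23
23 ^ 14 = 25
The overall nim-sum is X = 25. A row of size p has a winning move iff p XOR X < p (reduce it to p XOR X).
  29: 29 XOR 25 = 4 < 29 — winning move (to 4).
  3: 3 XOR 25 = 26 ≥ 3 — no move.
  9: 9 XOR 25 = 16 ≥ 9 — no move.
  14: 14 XOR 25 = 23 ≥ 14 — no move.
That gives 1 winning move.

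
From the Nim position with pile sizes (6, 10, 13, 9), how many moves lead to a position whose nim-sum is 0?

3

Bitwise XOR of the heap sizes:
  0110  (6)
  1010  (10)
  1101  (13)
  1001  (9)
  ----
  1000  (8)
The overall nim-sum is X = 8. A pile of size p has a winning move iff p XOR X < p (reduce it to p XOR X).
  6: 6 XOR 8 = 14 ≥ 6 — no move.
  10: 10 XOR 8 = 2 < 10 — winning move (to 2).
  13: 13 XOR 8 = 5 < 13 — winning move (to 5).
  9: 9 XOR 8 = 1 < 9 — winning move (to 1).
That gives 3 winning moves.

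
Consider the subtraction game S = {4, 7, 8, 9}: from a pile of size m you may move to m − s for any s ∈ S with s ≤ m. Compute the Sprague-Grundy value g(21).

Build the Grundy sequence with g(k) = mex{g(k−s) : s ∈ {4, 7, 8, 9}, s ≤ k}:
k:     0  1  2  3  4  5  6  7  8  9 10 11 12 13 14 15 16 17 18 19 20 21
g(k):  0  0  0  0  1  1  1  1  2  2  2  2  3  0  0  0  0  1  1  1  1  2
So g(21) = 2.

2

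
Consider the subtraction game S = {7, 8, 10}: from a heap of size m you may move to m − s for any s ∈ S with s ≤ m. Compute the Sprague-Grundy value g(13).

Compute g(0), g(1), … for moves {7, 8, 10}:
k:     0  1  2  3  4  5  6  7  8  9 10 11 12 13
g(k):  0  0  0  0  0  0  0  1  1  1  1  1  1  1
So g(13) = 1.

1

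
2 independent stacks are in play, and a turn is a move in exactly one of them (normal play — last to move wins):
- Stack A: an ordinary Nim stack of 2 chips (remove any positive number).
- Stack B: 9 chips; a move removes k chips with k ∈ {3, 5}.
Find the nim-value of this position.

Stack A is a plain Nim stack of size 2, so its Grundy value is 2.
Build the Grundy sequence for stack B with g(k) = mex{g(k−s) : s ∈ {3, 5}, s ≤ k}:
k:     0  1  2  3  4  5  6  7  8  9
g(k):  0  0  0  1  1  1  2  2  0  0
So g(9) = 0.
By the Sprague-Grundy theorem, the Grundy value of a sum of independent games is the XOR of the component values.
Combined value = 2 ⊕ 0 = 2.

2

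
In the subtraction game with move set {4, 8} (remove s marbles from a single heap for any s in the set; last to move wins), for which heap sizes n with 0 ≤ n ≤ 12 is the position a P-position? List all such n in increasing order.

0, 1, 2, 3, 12

Grundy values for subtraction set {4, 8}:
k:     0  1  2  3  4  5  6  7  8  9 10 11 12
g(k):  0  0  0  0  1  1  1  1  2  2  2  2  0
The P-positions (g = 0) in 0..12 are 0, 1, 2, 3, 12.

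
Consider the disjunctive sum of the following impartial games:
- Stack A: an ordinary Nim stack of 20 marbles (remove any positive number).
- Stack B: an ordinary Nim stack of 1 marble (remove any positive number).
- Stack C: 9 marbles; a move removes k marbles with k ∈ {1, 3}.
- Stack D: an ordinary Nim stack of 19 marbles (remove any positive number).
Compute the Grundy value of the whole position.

Stack A is a plain Nim stack of size 20, so its Grundy value is 20.
Stack B is a plain Nim stack of size 1, so its Grundy value is 1.
Build the Grundy sequence for stack C with g(k) = mex{g(k−s) : s ∈ {1, 3}, s ≤ k}:
g(0) = mex{} = 0
g(1) = mex{0} = 1
g(2) = mex{1} = 0
g(3) = mex{0} = 1
g(4) = mex{1} = 0
g(5) = mex{0} = 1
g(6) = mex{1} = 0
g(7) = mex{0} = 1
g(8) = mex{1} = 0
g(9) = mex{0} = 1
So g(9) = 1.
Stack D is a plain Nim stack of size 19, so its Grundy value is 19.
By the Sprague-Grundy theorem, the Grundy value of a sum of independent games is the XOR of the component values.
Combined value = 20 XOR 1 XOR 1 XOR 19 = 7.

7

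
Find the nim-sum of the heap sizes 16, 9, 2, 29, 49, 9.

62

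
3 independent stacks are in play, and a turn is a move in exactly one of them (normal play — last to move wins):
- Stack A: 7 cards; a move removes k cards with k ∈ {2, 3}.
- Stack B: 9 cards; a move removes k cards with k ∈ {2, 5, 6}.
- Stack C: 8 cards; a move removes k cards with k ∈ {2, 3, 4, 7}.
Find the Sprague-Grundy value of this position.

2

Grundy values for stack A (subtraction set {2, 3}):
g(0) = mex{} = 0
g(1) = mex{} = 0
g(2) = mex{0} = 1
g(3) = mex{0} = 1
g(4) = mex{0,1} = 2
g(5) = mex{1} = 0
g(6) = mex{1,2} = 0
g(7) = mex{0,2} = 1
So g(7) = 1.
For stack B, compute g(0), g(1), … with moves {2, 5, 6}:
k:     0  1  2  3  4  5  6  7  8  9
g(k):  0  0  1  1  0  2  1  3  0  2
So g(9) = 2.
Grundy values for stack C (subtraction set {2, 3, 4, 7}):
g(0) = mex{} = 0
g(1) = mex{} = 0
g(2) = mex{0} = 1
g(3) = mex{0} = 1
g(4) = mex{0,1} = 2
g(5) = mex{0,1} = 2
g(6) = mex{1,2} = 0
g(7) = mex{0,1,2} = 3
g(8) = mex{0,2} = 1
So g(8) = 1.
By the Sprague-Grundy theorem, the Grundy value of a sum of independent games is the XOR of the component values.
Combined value = 1 XOR 2 XOR 1 = 2.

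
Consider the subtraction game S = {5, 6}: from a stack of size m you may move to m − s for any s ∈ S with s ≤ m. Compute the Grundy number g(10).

2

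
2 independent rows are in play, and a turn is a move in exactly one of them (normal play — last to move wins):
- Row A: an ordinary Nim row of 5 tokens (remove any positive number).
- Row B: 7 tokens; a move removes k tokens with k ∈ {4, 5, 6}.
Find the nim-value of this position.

4

Row A is a plain Nim row of size 5, so its Grundy value is 5.
Grundy values for row B (subtraction set {4, 5, 6}):
g(0) = mex{} = 0
g(1) = mex{} = 0
g(2) = mex{} = 0
g(3) = mex{} = 0
g(4) = mex{0} = 1
g(5) = mex{0} = 1
g(6) = mex{0} = 1
g(7) = mex{0} = 1
So g(7) = 1.
The value of a disjunctive sum is the nim-sum of the parts.
Combined value = 5 XOR 1 = 4.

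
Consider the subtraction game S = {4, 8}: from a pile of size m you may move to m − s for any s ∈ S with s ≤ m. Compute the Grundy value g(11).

Build the Grundy sequence with g(k) = mex{g(k−s) : s ∈ {4, 8}, s ≤ k}:
k:     0  1  2  3  4  5  6  7  8  9 10 11
g(k):  0  0  0  0  1  1  1  1  2  2  2  2
So g(11) = 2.

2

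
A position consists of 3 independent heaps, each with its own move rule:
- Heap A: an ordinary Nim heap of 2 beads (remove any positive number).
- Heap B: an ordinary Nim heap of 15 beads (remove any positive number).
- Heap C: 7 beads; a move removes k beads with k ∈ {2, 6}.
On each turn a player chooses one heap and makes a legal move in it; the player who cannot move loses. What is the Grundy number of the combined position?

12

Heap A is a plain Nim heap of size 2, so its Grundy value is 2.
Heap B is a plain Nim heap of size 15, so its Grundy value is 15.
Grundy values for heap C (subtraction set {2, 6}):
k:     0  1  2  3  4  5  6  7
g(k):  0  0  1  1  0  0  1  1
So g(7) = 1.
The value of a disjunctive sum is the nim-sum of the parts.
Combined value = 2 ⊕ 15 ⊕ 1 = 12.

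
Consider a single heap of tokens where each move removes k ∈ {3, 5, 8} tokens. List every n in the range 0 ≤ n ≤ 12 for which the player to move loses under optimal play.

0, 1, 2, 11, 12

Grundy values for subtraction set {3, 5, 8}:
k:     0  1  2  3  4  5  6  7  8  9 10 11 12
g(k):  0  0  0  1  1  1  2  2  2  3  3  0  0
The P-positions (g = 0) in 0..12 are 0, 1, 2, 11, 12.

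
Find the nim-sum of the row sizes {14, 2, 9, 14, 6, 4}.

9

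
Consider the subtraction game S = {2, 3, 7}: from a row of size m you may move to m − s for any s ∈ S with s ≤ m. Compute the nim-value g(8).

1

Grundy values for subtraction set {2, 3, 7}:
g(0) = mex{} = 0
g(1) = mex{} = 0
g(2) = mex{0} = 1
g(3) = mex{0} = 1
g(4) = mex{0,1} = 2
g(5) = mex{1} = 0
g(6) = mex{1,2} = 0
g(7) = mex{0,2} = 1
g(8) = mex{0} = 1
So g(8) = 1.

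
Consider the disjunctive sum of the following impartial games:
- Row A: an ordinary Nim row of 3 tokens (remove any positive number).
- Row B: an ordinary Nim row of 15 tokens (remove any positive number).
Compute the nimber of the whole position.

12

Row A is a plain Nim row of size 3, so its Grundy value is 3.
Row B is a plain Nim row of size 15, so its Grundy value is 15.
The value of a disjunctive sum is the nim-sum of the parts.
Combined value = 3 XOR 15 = 12.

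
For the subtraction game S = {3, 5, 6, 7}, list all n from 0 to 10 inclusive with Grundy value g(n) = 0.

0, 1, 2, 10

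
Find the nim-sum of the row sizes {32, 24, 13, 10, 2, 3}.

62

Bitwise XOR of the heap sizes:
  100000  (32)
  011000  (24)
  001101  (13)
  001010  (10)
  000010  (2)
  000011  (3)
  ------
  111110  (62)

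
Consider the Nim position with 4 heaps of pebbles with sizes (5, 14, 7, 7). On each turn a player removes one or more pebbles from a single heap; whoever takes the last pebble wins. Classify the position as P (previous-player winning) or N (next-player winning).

Write each in binary and XOR column by column:
  0101  (5)
  1110  (14)
  0111  (7)
  0111  (7)
  ----
  1011  (11)
The nim-sum is 11 ≠ 0, so this is an N-position: the player to move can win.

N-position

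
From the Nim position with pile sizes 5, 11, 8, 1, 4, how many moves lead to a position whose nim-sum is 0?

1

Nim-sum: 5 ⊕ 11 ⊕ 8 ⊕ 1 ⊕ 4 = 3.
The overall nim-sum is X = 3. A pile of size p has a winning move iff p XOR X < p (reduce it to p XOR X).
  5: 5 XOR 3 = 6 ≥ 5 — no move.
  11: 11 XOR 3 = 8 < 11 — winning move (to 8).
  8: 8 XOR 3 = 11 ≥ 8 — no move.
  1: 1 XOR 3 = 2 ≥ 1 — no move.
  4: 4 XOR 3 = 7 ≥ 4 — no move.
That gives 1 winning move.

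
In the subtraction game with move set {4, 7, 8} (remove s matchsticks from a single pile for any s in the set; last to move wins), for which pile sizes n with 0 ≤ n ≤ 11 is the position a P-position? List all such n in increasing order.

0, 1, 2, 3

Build the Grundy sequence with g(k) = mex{g(k−s) : s ∈ {4, 7, 8}, s ≤ k}:
g(0) = mex{} = 0
g(1) = mex{} = 0
g(2) = mex{} = 0
g(3) = mex{} = 0
g(4) = mex{0} = 1
g(5) = mex{0} = 1
g(6) = mex{0} = 1
g(7) = mex{0} = 1
g(8) = mex{0,1} = 2
g(9) = mex{0,1} = 2
g(10) = mex{0,1} = 2
g(11) = mex{0,1} = 2
The P-positions (g = 0) in 0..11 are 0, 1, 2, 3.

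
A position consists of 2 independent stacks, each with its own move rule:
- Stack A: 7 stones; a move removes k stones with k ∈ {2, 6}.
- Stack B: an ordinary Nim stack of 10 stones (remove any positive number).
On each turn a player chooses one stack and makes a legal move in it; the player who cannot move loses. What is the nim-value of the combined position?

For stack A, compute g(0), g(1), … with moves {2, 6}:
g(0) = mex{} = 0
g(1) = mex{} = 0
g(2) = mex{0} = 1
g(3) = mex{0} = 1
g(4) = mex{1} = 0
g(5) = mex{1} = 0
g(6) = mex{0} = 1
g(7) = mex{0} = 1
So g(7) = 1.
Stack B is a plain Nim stack of size 10, so its Grundy value is 10.
By the Sprague-Grundy theorem, the Grundy value of a sum of independent games is the XOR of the component values.
Combined value = 1 XOR 10 = 11.

11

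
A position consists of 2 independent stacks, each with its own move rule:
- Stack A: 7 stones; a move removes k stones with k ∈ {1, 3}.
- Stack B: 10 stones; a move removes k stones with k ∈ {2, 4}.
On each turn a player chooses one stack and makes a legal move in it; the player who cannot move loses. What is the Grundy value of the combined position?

Build the Grundy sequence for stack A with g(k) = mex{g(k−s) : s ∈ {1, 3}, s ≤ k}:
k:     0  1  2  3  4  5  6  7
g(k):  0  1  0  1  0  1  0  1
So g(7) = 1.
For stack B, compute g(0), g(1), … with moves {2, 4}:
g(0) = mex{} = 0
g(1) = mex{} = 0
g(2) = mex{0} = 1
g(3) = mex{0} = 1
g(4) = mex{0,1} = 2
g(5) = mex{0,1} = 2
g(6) = mex{1,2} = 0
g(7) = mex{1,2} = 0
g(8) = mex{0,2} = 1
g(9) = mex{0,2} = 1
g(10) = mex{0,1} = 2
So g(10) = 2.
By the Sprague-Grundy theorem, the Grundy value of a sum of independent games is the XOR of the component values.
Combined value = 1 ⊕ 2 = 3.

3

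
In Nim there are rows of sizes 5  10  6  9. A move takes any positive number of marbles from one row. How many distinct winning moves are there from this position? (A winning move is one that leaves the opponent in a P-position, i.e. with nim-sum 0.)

Compute the nim-sum pairwise:
5 ^ 10 = 15
15 ^ 6 = 9
9 ^ 9 = 0
The nim-sum is already 0, so every move leaves a nonzero nim-sum — there are no winning moves.

0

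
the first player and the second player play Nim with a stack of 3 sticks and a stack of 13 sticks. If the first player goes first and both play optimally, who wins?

Bitwise XOR of the heap sizes:
  0011  (3)
  1101  (13)
  ----
  1110  (14)
The nim-sum is 14 ≠ 0, so this is an N-position: the player to move can win; the first player has a winning move.

the first player wins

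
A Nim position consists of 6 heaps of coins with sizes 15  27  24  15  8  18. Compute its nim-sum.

Compute the nim-sum pairwise:
15 XOR 27 = 20
20 XOR 24 = 12
12 XOR 15 = 3
3 XOR 8 = 11
11 XOR 18 = 25

25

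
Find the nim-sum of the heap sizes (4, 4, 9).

Nim-sum: 4 XOR 4 XOR 9 = 9.

9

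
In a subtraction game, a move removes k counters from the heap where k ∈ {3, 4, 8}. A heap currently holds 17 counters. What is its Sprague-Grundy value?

Compute g(0), g(1), … for moves {3, 4, 8}:
k:     0  1  2  3  4  5  6  7  8  9 10 11 12 13 14 15 16 17
g(k):  0  0  0  1  1  1  2  0  2  3  1  3  0  0  0  1  1  1
So g(17) = 1.

1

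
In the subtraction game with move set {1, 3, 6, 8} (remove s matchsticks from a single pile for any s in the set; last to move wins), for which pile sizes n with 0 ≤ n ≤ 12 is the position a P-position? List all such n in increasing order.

Build the Grundy sequence with g(k) = mex{g(k−s) : s ∈ {1, 3, 6, 8}, s ≤ k}:
g(0) = mex{} = 0
g(1) = mex{0} = 1
g(2) = mex{1} = 0
g(3) = mex{0} = 1
g(4) = mex{1} = 0
g(5) = mex{0} = 1
g(6) = mex{0,1} = 2
g(7) = mex{0,1,2} = 3
g(8) = mex{0,1,3} = 2
g(9) = mex{1,2} = 0
g(10) = mex{0,3} = 1
g(11) = mex{1,2} = 0
g(12) = mex{0,2} = 1
The P-positions (g = 0) in 0..12 are 0, 2, 4, 9, 11.

0, 2, 4, 9, 11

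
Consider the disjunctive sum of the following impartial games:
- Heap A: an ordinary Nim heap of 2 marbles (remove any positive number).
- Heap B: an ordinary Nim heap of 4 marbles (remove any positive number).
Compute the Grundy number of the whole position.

6

Heap A is a plain Nim heap of size 2, so its Grundy value is 2.
Heap B is a plain Nim heap of size 4, so its Grundy value is 4.
The value of a disjunctive sum is the nim-sum of the parts.
Combined value = 2 XOR 4 = 6.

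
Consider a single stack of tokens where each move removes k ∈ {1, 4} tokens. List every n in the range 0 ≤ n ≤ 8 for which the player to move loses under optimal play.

Build the Grundy sequence with g(k) = mex{g(k−s) : s ∈ {1, 4}, s ≤ k}:
k:     0  1  2  3  4  5  6  7  8
g(k):  0  1  0  1  2  0  1  0  1
The P-positions (g = 0) in 0..8 are 0, 2, 5, 7.

0, 2, 5, 7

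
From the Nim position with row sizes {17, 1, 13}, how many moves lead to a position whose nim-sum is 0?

1

Compute the nim-sum pairwise:
17 ^ 1 = 16
16 ^ 13 = 29
The overall nim-sum is X = 29. A row of size p has a winning move iff p XOR X < p (reduce it to p XOR X).
  17: 17 XOR 29 = 12 < 17 — winning move (to 12).
  1: 1 XOR 29 = 28 ≥ 1 — no move.
  13: 13 XOR 29 = 16 ≥ 13 — no move.
That gives 1 winning move.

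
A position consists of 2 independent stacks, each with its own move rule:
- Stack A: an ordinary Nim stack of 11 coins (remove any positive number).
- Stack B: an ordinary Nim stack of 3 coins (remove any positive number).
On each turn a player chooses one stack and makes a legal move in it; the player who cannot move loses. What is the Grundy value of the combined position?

8

Stack A is a plain Nim stack of size 11, so its Grundy value is 11.
Stack B is a plain Nim stack of size 3, so its Grundy value is 3.
By the Sprague-Grundy theorem, the Grundy value of a sum of independent games is the XOR of the component values.
Combined value = 11 XOR 3 = 8.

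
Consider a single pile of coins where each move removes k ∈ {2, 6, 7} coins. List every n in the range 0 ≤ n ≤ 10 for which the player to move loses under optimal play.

Build the Grundy sequence with g(k) = mex{g(k−s) : s ∈ {2, 6, 7}, s ≤ k}:
k:     0  1  2  3  4  5  6  7  8  9 10
g(k):  0  0  1  1  0  0  1  1  2  0  3
The P-positions (g = 0) in 0..10 are 0, 1, 4, 5, 9.

0, 1, 4, 5, 9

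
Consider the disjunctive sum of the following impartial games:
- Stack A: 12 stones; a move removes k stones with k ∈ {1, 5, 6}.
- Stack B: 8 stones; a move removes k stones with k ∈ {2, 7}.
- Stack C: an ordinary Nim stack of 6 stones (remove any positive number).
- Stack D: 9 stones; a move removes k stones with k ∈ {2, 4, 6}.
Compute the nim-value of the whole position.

5

Grundy values for stack A (subtraction set {1, 5, 6}):
k:     0  1  2  3  4  5  6  7  8  9 10 11 12
g(k):  0  1  0  1  0  1  2  3  2  3  2  0  1
So g(12) = 1.
For stack B, compute g(0), g(1), … with moves {2, 7}:
k:     0  1  2  3  4  5  6  7  8
g(k):  0  0  1  1  0  0  1  1  2
So g(8) = 2.
Stack C is a plain Nim stack of size 6, so its Grundy value is 6.
Build the Grundy sequence for stack D with g(k) = mex{g(k−s) : s ∈ {2, 4, 6}, s ≤ k}:
k:     0  1  2  3  4  5  6  7  8  9
g(k):  0  0  1  1  2  2  3  3  0  0
So g(9) = 0.
By the Sprague-Grundy theorem, the Grundy value of a sum of independent games is the XOR of the component values.
Combined value = 1 ⊕ 2 ⊕ 6 ⊕ 0 = 5.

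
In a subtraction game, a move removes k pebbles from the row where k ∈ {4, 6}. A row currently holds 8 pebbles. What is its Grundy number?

2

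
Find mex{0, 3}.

0 is in the set but 1 is not, so the mex is 1.

1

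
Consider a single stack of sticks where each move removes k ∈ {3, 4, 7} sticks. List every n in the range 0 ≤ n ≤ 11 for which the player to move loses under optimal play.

0, 1, 2, 10, 11

Compute g(0), g(1), … for moves {3, 4, 7}:
g(0) = mex{} = 0
g(1) = mex{} = 0
g(2) = mex{} = 0
g(3) = mex{0} = 1
g(4) = mex{0} = 1
g(5) = mex{0} = 1
g(6) = mex{0,1} = 2
g(7) = mex{0,1} = 2
g(8) = mex{0,1} = 2
g(9) = mex{0,1,2} = 3
g(10) = mex{1,2} = 0
g(11) = mex{1,2} = 0
The P-positions (g = 0) in 0..11 are 0, 1, 2, 10, 11.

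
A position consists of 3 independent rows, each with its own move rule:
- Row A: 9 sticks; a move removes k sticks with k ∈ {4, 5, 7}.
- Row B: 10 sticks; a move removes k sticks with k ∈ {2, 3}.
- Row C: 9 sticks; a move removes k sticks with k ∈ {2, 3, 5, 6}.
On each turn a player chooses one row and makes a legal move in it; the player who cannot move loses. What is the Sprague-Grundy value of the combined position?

2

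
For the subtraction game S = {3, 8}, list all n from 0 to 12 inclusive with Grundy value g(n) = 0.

Compute g(0), g(1), … for moves {3, 8}:
k:     0  1  2  3  4  5  6  7  8  9 10 11 12
g(k):  0  0  0  1  1  1  0  0  2  1  1  0  0
The P-positions (g = 0) in 0..12 are 0, 1, 2, 6, 7, 11, 12.

0, 1, 2, 6, 7, 11, 12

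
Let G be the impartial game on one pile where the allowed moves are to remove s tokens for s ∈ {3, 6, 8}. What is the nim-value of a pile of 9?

3

Grundy values for subtraction set {3, 6, 8}:
k:     0  1  2  3  4  5  6  7  8  9
g(k):  0  0  0  1  1  1  2  2  2  3
So g(9) = 3.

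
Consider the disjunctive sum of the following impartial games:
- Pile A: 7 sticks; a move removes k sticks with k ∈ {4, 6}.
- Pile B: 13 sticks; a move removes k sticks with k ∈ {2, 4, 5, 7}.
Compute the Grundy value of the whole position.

For pile A, compute g(0), g(1), … with moves {4, 6}:
k:     0  1  2  3  4  5  6  7
g(k):  0  0  0  0  1  1  1  1
So g(7) = 1.
Build the Grundy sequence for pile B with g(k) = mex{g(k−s) : s ∈ {2, 4, 5, 7}, s ≤ k}:
g(0) = mex{} = 0
g(1) = mex{} = 0
g(2) = mex{0} = 1
g(3) = mex{0} = 1
g(4) = mex{0,1} = 2
g(5) = mex{0,1} = 2
g(6) = mex{0,1,2} = 3
g(7) = mex{0,1,2} = 3
g(8) = mex{0,1,2,3} = 4
g(9) = mex{1,2,3} = 0
g(10) = mex{1,2,3,4} = 0
g(11) = mex{0,2,3} = 1
g(12) = mex{0,2,3,4} = 1
g(13) = mex{0,1,3,4} = 2
So g(13) = 2.
By the Sprague-Grundy theorem, the Grundy value of a sum of independent games is the XOR of the component values.
Combined value = 1 ⊕ 2 = 3.

3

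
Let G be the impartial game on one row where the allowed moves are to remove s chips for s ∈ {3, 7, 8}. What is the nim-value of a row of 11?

Grundy values for subtraction set {3, 7, 8}:
g(0) = mex{} = 0
g(1) = mex{} = 0
g(2) = mex{} = 0
g(3) = mex{0} = 1
g(4) = mex{0} = 1
g(5) = mex{0} = 1
g(6) = mex{1} = 0
g(7) = mex{0,1} = 2
g(8) = mex{0,1} = 2
g(9) = mex{0} = 1
g(10) = mex{0,1,2} = 3
g(11) = mex{1,2} = 0
So g(11) = 0.

0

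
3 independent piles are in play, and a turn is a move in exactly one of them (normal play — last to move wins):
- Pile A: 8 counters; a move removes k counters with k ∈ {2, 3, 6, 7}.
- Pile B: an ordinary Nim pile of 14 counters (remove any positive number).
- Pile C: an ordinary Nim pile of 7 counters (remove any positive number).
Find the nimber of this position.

11

Build the Grundy sequence for pile A with g(k) = mex{g(k−s) : s ∈ {2, 3, 6, 7}, s ≤ k}:
g(0) = mex{} = 0
g(1) = mex{} = 0
g(2) = mex{0} = 1
g(3) = mex{0} = 1
g(4) = mex{0,1} = 2
g(5) = mex{1} = 0
g(6) = mex{0,1,2} = 3
g(7) = mex{0,2} = 1
g(8) = mex{0,1,3} = 2
So g(8) = 2.
Pile B is a plain Nim pile of size 14, so its Grundy value is 14.
Pile C is a plain Nim pile of size 7, so its Grundy value is 7.
The value of a disjunctive sum is the nim-sum of the parts.
Combined value = 2 XOR 14 XOR 7 = 11.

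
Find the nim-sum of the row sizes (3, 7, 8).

12

In binary:
  0011  (3)
  0111  (7)
  1000  (8)
  ----
  1100  (12)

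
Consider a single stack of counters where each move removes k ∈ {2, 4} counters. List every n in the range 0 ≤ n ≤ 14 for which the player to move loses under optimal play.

Grundy values for subtraction set {2, 4}:
g(0) = mex{} = 0
g(1) = mex{} = 0
g(2) = mex{0} = 1
g(3) = mex{0} = 1
g(4) = mex{0,1} = 2
g(5) = mex{0,1} = 2
g(6) = mex{1,2} = 0
g(7) = mex{1,2} = 0
g(8) = mex{0,2} = 1
g(9) = mex{0,2} = 1
g(10) = mex{0,1} = 2
g(11) = mex{0,1} = 2
g(12) = mex{1,2} = 0
g(13) = mex{1,2} = 0
g(14) = mex{0,2} = 1
The P-positions (g = 0) in 0..14 are 0, 1, 6, 7, 12, 13.

0, 1, 6, 7, 12, 13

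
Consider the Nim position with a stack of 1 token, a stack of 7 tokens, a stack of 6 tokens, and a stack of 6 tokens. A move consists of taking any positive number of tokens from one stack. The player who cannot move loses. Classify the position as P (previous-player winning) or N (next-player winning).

Write each in binary and XOR column by column:
  001  (1)
  111  (7)
  110  (6)
  110  (6)
  ---
  110  (6)
The nim-sum is 6 ≠ 0, so this is an N-position: the player to move can win.

N-position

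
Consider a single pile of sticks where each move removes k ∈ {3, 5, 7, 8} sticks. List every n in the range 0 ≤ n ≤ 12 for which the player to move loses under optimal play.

0, 1, 2, 11, 12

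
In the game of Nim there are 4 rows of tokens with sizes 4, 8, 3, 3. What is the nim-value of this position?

12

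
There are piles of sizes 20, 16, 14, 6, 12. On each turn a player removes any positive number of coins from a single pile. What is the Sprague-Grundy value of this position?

Compute the nim-sum pairwise:
20 XOR 16 = 4
4 XOR 14 = 10
10 XOR 6 = 12
12 XOR 12 = 0

0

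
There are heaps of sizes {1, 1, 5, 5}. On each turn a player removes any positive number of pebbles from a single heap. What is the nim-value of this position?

0

Compute the nim-sum pairwise:
1 ⊕ 1 = 0
0 ⊕ 5 = 5
5 ⊕ 5 = 0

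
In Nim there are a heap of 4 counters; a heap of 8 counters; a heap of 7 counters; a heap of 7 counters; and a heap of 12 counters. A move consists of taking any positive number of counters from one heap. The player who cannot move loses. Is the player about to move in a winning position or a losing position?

Losing position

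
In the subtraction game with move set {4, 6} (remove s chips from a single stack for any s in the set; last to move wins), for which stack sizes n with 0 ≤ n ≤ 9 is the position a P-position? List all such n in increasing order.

Build the Grundy sequence with g(k) = mex{g(k−s) : s ∈ {4, 6}, s ≤ k}:
g(0) = mex{} = 0
g(1) = mex{} = 0
g(2) = mex{} = 0
g(3) = mex{} = 0
g(4) = mex{0} = 1
g(5) = mex{0} = 1
g(6) = mex{0} = 1
g(7) = mex{0} = 1
g(8) = mex{0,1} = 2
g(9) = mex{0,1} = 2
The P-positions (g = 0) in 0..9 are 0, 1, 2, 3.

0, 1, 2, 3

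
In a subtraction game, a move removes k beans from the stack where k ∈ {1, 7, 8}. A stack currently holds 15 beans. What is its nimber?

Grundy values for subtraction set {1, 7, 8}:
k:     0  1  2  3  4  5  6  7  8  9 10 11 12 13 14 15
g(k):  0  1  0  1  0  1  0  1  2  3  2  3  2  3  2  0
So g(15) = 0.

0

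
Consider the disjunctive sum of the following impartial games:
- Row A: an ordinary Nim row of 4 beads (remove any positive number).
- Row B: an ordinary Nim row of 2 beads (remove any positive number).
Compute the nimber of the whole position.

6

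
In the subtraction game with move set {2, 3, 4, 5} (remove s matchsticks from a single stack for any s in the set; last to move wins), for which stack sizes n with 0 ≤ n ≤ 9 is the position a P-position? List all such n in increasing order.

Grundy values for subtraction set {2, 3, 4, 5}:
g(0) = mex{} = 0
g(1) = mex{} = 0
g(2) = mex{0} = 1
g(3) = mex{0} = 1
g(4) = mex{0,1} = 2
g(5) = mex{0,1} = 2
g(6) = mex{0,1,2} = 3
g(7) = mex{1,2} = 0
g(8) = mex{1,2,3} = 0
g(9) = mex{0,2,3} = 1
The P-positions (g = 0) in 0..9 are 0, 1, 7, 8.

0, 1, 7, 8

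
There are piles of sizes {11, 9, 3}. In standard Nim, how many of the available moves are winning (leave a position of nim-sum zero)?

Bitwise XOR of the heap sizes:
  1011  (11)
  1001  (9)
  0011  (3)
  ----
  0001  (1)
The overall nim-sum is X = 1. A pile of size p has a winning move iff p XOR X < p (reduce it to p XOR X).
  11: 11 XOR 1 = 10 < 11 — winning move (to 10).
  9: 9 XOR 1 = 8 < 9 — winning move (to 8).
  3: 3 XOR 1 = 2 < 3 — winning move (to 2).
That gives 3 winning moves.

3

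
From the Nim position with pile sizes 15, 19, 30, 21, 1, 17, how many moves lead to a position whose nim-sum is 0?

3

Nim-sum: 15 ^ 19 ^ 30 ^ 21 ^ 1 ^ 17 = 7.
The overall nim-sum is X = 7. A pile of size p has a winning move iff p XOR X < p (reduce it to p XOR X).
  15: 15 XOR 7 = 8 < 15 — winning move (to 8).
  19: 19 XOR 7 = 20 ≥ 19 — no move.
  30: 30 XOR 7 = 25 < 30 — winning move (to 25).
  21: 21 XOR 7 = 18 < 21 — winning move (to 18).
  1: 1 XOR 7 = 6 ≥ 1 — no move.
  17: 17 XOR 7 = 22 ≥ 17 — no move.
That gives 3 winning moves.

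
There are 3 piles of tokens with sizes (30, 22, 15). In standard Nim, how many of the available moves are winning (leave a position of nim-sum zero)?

3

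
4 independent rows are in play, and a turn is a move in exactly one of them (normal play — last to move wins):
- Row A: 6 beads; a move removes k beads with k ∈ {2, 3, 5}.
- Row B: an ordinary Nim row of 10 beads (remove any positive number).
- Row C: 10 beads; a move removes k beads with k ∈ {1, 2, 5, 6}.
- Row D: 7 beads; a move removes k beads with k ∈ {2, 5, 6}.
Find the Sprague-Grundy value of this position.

10

For row A, compute g(0), g(1), … with moves {2, 3, 5}:
g(0) = mex{} = 0
g(1) = mex{} = 0
g(2) = mex{0} = 1
g(3) = mex{0} = 1
g(4) = mex{0,1} = 2
g(5) = mex{0,1} = 2
g(6) = mex{0,1,2} = 3
So g(6) = 3.
Row B is a plain Nim row of size 10, so its Grundy value is 10.
Grundy values for row C (subtraction set {1, 2, 5, 6}):
g(0) = mex{} = 0
g(1) = mex{0} = 1
g(2) = mex{0,1} = 2
g(3) = mex{1,2} = 0
g(4) = mex{0,2} = 1
g(5) = mex{0,1} = 2
g(6) = mex{0,1,2} = 3
g(7) = mex{1,2,3} = 0
g(8) = mex{0,2,3} = 1
g(9) = mex{0,1} = 2
g(10) = mex{1,2} = 0
So g(10) = 0.
Grundy values for row D (subtraction set {2, 5, 6}):
k:     0  1  2  3  4  5  6  7
g(k):  0  0  1  1  0  2  1  3
So g(7) = 3.
By the Sprague-Grundy theorem, the Grundy value of a sum of independent games is the XOR of the component values.
Combined value = 3 XOR 10 XOR 0 XOR 3 = 10.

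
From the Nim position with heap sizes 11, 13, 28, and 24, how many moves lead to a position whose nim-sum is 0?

1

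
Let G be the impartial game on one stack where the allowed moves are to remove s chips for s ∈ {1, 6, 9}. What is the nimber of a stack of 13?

1

Build the Grundy sequence with g(k) = mex{g(k−s) : s ∈ {1, 6, 9}, s ≤ k}:
k:     0  1  2  3  4  5  6  7  8  9 10 11 12 13
g(k):  0  1  0  1  0  1  2  0  1  2  3  2  0  1
So g(13) = 1.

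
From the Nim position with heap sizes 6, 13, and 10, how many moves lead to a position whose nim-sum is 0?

Nim-sum: 6 ⊕ 13 ⊕ 10 = 1.
The overall nim-sum is X = 1. A heap of size p has a winning move iff p XOR X < p (reduce it to p XOR X).
  6: 6 XOR 1 = 7 ≥ 6 — no move.
  13: 13 XOR 1 = 12 < 13 — winning move (to 12).
  10: 10 XOR 1 = 11 ≥ 10 — no move.
That gives 1 winning move.

1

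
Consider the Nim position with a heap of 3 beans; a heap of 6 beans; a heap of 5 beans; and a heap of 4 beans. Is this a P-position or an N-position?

Compute the nim-sum pairwise:
3 ^ 6 = 5
5 ^ 5 = 0
0 ^ 4 = 4
The nim-sum is 4 ≠ 0, so this is an N-position: the player to move can win.

N-position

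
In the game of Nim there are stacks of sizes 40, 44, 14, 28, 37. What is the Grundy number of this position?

Nim-sum: 40 ⊕ 44 ⊕ 14 ⊕ 28 ⊕ 37 = 51.

51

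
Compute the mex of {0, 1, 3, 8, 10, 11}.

2

The values 0, 1 are all present; 2 is the first non-negative integer missing from the set.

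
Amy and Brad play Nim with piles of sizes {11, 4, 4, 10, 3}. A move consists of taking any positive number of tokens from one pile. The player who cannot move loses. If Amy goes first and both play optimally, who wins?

Amy wins

Write each in binary and XOR column by column:
  1011  (11)
  0100  (4)
  0100  (4)
  1010  (10)
  0011  (3)
  ----
  0010  (2)
The nim-sum is 2 ≠ 0, so this is an N-position: the player to move can win; Amy has a winning move.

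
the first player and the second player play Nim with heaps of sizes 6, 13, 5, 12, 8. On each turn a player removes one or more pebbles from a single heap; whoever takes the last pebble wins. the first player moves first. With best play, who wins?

Write each in binary and XOR column by column:
  0110  (6)
  1101  (13)
  0101  (5)
  1100  (12)
  1000  (8)
  ----
  1010  (10)
The nim-sum is 10 ≠ 0, so this is an N-position: the player to move can win; the first player has a winning move.

the first player wins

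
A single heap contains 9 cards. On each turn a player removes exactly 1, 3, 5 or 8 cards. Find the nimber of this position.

3

Compute g(0), g(1), … for moves {1, 3, 5, 8}:
g(0) = mex{} = 0
g(1) = mex{0} = 1
g(2) = mex{1} = 0
g(3) = mex{0} = 1
g(4) = mex{1} = 0
g(5) = mex{0} = 1
g(6) = mex{1} = 0
g(7) = mex{0} = 1
g(8) = mex{0,1} = 2
g(9) = mex{0,1,2} = 3
So g(9) = 3.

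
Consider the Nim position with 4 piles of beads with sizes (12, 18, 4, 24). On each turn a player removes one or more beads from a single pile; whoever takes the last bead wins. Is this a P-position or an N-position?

N-position

Nim-sum: 12 ^ 18 ^ 4 ^ 24 = 2.
The nim-sum is 2 ≠ 0, so this is an N-position: the player to move can win.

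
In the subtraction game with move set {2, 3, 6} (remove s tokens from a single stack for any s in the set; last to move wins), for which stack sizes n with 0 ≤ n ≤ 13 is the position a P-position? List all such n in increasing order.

0, 1, 5, 9, 10

Grundy values for subtraction set {2, 3, 6}:
g(0) = mex{} = 0
g(1) = mex{} = 0
g(2) = mex{0} = 1
g(3) = mex{0} = 1
g(4) = mex{0,1} = 2
g(5) = mex{1} = 0
g(6) = mex{0,1,2} = 3
g(7) = mex{0,2} = 1
g(8) = mex{0,1,3} = 2
g(9) = mex{1,3} = 0
g(10) = mex{1,2} = 0
g(11) = mex{0,2} = 1
g(12) = mex{0,3} = 1
g(13) = mex{0,1} = 2
The P-positions (g = 0) in 0..13 are 0, 1, 5, 9, 10.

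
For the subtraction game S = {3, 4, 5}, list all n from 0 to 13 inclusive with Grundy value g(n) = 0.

0, 1, 2, 8, 9, 10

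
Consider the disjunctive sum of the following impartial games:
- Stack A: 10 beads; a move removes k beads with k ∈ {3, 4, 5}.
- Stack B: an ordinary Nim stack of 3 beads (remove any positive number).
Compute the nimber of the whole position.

3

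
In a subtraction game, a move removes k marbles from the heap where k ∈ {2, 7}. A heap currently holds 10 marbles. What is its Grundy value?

0

Build the Grundy sequence with g(k) = mex{g(k−s) : s ∈ {2, 7}, s ≤ k}:
g(0) = mex{} = 0
g(1) = mex{} = 0
g(2) = mex{0} = 1
g(3) = mex{0} = 1
g(4) = mex{1} = 0
g(5) = mex{1} = 0
g(6) = mex{0} = 1
g(7) = mex{0} = 1
g(8) = mex{0,1} = 2
g(9) = mex{1} = 0
g(10) = mex{1,2} = 0
So g(10) = 0.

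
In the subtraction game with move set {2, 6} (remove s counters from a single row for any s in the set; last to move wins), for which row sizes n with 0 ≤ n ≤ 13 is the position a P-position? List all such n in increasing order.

0, 1, 4, 5, 8, 9, 12, 13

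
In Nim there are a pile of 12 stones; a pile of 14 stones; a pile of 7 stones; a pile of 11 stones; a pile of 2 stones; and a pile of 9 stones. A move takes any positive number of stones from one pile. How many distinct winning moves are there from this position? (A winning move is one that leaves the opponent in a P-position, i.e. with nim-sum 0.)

3

Nim-sum: 12 ^ 14 ^ 7 ^ 11 ^ 2 ^ 9 = 5.
The overall nim-sum is X = 5. A pile of size p has a winning move iff p XOR X < p (reduce it to p XOR X).
  12: 12 XOR 5 = 9 < 12 — winning move (to 9).
  14: 14 XOR 5 = 11 < 14 — winning move (to 11).
  7: 7 XOR 5 = 2 < 7 — winning move (to 2).
  11: 11 XOR 5 = 14 ≥ 11 — no move.
  2: 2 XOR 5 = 7 ≥ 2 — no move.
  9: 9 XOR 5 = 12 ≥ 9 — no move.
That gives 3 winning moves.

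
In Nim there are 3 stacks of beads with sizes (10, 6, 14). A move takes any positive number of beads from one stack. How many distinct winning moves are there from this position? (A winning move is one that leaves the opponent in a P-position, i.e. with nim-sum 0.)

3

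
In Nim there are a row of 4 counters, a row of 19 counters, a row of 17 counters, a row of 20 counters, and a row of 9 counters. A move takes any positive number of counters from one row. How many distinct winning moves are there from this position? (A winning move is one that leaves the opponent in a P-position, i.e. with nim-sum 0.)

3

Write each in binary and XOR column by column:
  00100  (4)
  10011  (19)
  10001  (17)
  10100  (20)
  01001  (9)
  -----
  11011  (27)
The overall nim-sum is X = 27. A row of size p has a winning move iff p XOR X < p (reduce it to p XOR X).
  4: 4 XOR 27 = 31 ≥ 4 — no move.
  19: 19 XOR 27 = 8 < 19 — winning move (to 8).
  17: 17 XOR 27 = 10 < 17 — winning move (to 10).
  20: 20 XOR 27 = 15 < 20 — winning move (to 15).
  9: 9 XOR 27 = 18 ≥ 9 — no move.
That gives 3 winning moves.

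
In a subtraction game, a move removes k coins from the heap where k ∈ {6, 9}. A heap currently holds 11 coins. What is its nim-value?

1

Build the Grundy sequence with g(k) = mex{g(k−s) : s ∈ {6, 9}, s ≤ k}:
k:     0  1  2  3  4  5  6  7  8  9 10 11
g(k):  0  0  0  0  0  0  1  1  1  1  1  1
So g(11) = 1.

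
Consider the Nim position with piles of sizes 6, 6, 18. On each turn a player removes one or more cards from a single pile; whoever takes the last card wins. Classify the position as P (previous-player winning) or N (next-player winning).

Nim-sum: 6 ^ 6 ^ 18 = 18.
The nim-sum is 18 ≠ 0, so this is an N-position: the player to move can win.

N-position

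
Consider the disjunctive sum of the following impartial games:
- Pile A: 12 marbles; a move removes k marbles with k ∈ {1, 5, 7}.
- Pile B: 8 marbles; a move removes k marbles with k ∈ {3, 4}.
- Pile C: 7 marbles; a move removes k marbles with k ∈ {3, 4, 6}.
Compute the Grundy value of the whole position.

2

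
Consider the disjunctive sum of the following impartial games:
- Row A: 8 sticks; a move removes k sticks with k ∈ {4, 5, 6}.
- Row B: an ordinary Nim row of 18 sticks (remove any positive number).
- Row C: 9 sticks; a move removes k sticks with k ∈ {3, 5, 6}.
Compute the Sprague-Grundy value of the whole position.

16

Build the Grundy sequence for row A with g(k) = mex{g(k−s) : s ∈ {4, 5, 6}, s ≤ k}:
k:     0  1  2  3  4  5  6  7  8
g(k):  0  0  0  0  1  1  1  1  2
So g(8) = 2.
Row B is a plain Nim row of size 18, so its Grundy value is 18.
Build the Grundy sequence for row C with g(k) = mex{g(k−s) : s ∈ {3, 5, 6}, s ≤ k}:
g(0) = mex{} = 0
g(1) = mex{} = 0
g(2) = mex{} = 0
g(3) = mex{0} = 1
g(4) = mex{0} = 1
g(5) = mex{0} = 1
g(6) = mex{0,1} = 2
g(7) = mex{0,1} = 2
g(8) = mex{0,1} = 2
g(9) = mex{1,2} = 0
So g(9) = 0.
The value of a disjunctive sum is the nim-sum of the parts.
Combined value = 2 ⊕ 18 ⊕ 0 = 16.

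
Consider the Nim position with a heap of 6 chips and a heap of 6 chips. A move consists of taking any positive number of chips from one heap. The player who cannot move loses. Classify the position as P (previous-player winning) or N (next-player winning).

Nim-sum: 6 ^ 6 = 0.
The nim-sum is 0, so this is a P-position: the player to move is in a losing position under optimal play.

P-position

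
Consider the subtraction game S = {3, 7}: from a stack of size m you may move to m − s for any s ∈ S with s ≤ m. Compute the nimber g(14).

1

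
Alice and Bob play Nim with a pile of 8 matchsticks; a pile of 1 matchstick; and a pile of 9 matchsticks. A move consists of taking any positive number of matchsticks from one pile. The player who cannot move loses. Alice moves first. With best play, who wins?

Bob wins

Bitwise XOR of the heap sizes:
  1000  (8)
  0001  (1)
  1001  (9)
  ----
  0000  (0)
The nim-sum is 0, so this is a P-position: the player to move is in a losing position under optimal play; Alice is about to move from it and so loses — Bob wins.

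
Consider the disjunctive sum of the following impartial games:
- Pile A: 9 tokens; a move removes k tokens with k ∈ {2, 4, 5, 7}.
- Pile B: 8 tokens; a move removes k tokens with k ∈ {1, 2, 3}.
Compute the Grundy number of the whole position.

For pile A, compute g(0), g(1), … with moves {2, 4, 5, 7}:
g(0) = mex{} = 0
g(1) = mex{} = 0
g(2) = mex{0} = 1
g(3) = mex{0} = 1
g(4) = mex{0,1} = 2
g(5) = mex{0,1} = 2
g(6) = mex{0,1,2} = 3
g(7) = mex{0,1,2} = 3
g(8) = mex{0,1,2,3} = 4
g(9) = mex{1,2,3} = 0
So g(9) = 0.
For pile B, compute g(0), g(1), … with moves {1, 2, 3}:
k:     0  1  2  3  4  5  6  7  8
g(k):  0  1  2  3  0  1  2  3  0
So g(8) = 0.
By the Sprague-Grundy theorem, the Grundy value of a sum of independent games is the XOR of the component values.
Combined value = 0 XOR 0 = 0.

0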